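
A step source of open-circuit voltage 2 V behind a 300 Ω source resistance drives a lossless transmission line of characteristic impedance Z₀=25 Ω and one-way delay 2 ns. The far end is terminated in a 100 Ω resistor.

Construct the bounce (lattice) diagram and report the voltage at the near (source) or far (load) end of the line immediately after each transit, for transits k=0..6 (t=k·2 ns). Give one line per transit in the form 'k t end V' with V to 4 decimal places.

0 0 source 0.1538
1 2 load 0.2462
2 4 source 0.3243
3 6 load 0.3711
4 8 source 0.4108
5 10 load 0.4346
6 12 source 0.4547

Γ_L=0.600000, Γ_S=0.846154; launch V₁=2·25/325=0.153846
k=0 src: V=0.1538
k=1 load: inc=0.153846, refl=0.153846·0.600000=0.0923; V=0.000000+0.153846+0.092308=0.2462
k=2 src: inc=0.092308, refl=0.092308·0.846154=0.0781; V=0.153846+0.092308+0.078107=0.3243
k=3 load: inc=0.078107, refl=0.078107·0.600000=0.0469; V=0.246154+0.078107+0.046864=0.3711
k=4 src: inc=0.046864, refl=0.046864·0.846154=0.0397; V=0.324260+0.046864+0.039654=0.4108
k=5 load: inc=0.039654, refl=0.039654·0.600000=0.0238; V=0.371124+0.039654+0.023792=0.4346
k=6 src: inc=0.023792, refl=0.023792·0.846154=0.0201; V=0.410778+0.023792+0.020132=0.4547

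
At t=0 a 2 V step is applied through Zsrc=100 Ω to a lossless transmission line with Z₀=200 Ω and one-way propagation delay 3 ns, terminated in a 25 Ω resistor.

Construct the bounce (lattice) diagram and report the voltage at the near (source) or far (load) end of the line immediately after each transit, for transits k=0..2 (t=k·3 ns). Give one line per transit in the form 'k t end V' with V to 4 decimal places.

Γ_L=-0.777778, Γ_S=-0.333333; launch V₁=2·200/300=1.333333
k=0 src: V=1.3333
k=1 load: inc=1.333333, refl=1.333333·-0.777778=-1.0370; V=0.000000+1.333333+-1.037037=0.2963
k=2 src: inc=-1.037037, refl=-1.037037·-0.333333=0.3457; V=1.333333+-1.037037+0.345679=0.6420

0 0 source 1.3333
1 3 load 0.2963
2 6 source 0.6420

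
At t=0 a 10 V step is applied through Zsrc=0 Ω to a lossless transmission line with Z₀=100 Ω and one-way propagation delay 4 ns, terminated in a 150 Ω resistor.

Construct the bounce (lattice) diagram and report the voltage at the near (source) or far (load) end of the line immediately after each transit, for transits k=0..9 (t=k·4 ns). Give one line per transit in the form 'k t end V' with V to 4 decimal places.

0 0 source 10.0000
1 4 load 12.0000
2 8 source 10.0000
3 12 load 9.6000
4 16 source 10.0000
5 20 load 10.0800
6 24 source 10.0000
7 28 load 9.9840
8 32 source 10.0000
9 36 load 10.0032

Γ_L=0.200000, Γ_S=-1.000000; launch V₁=10·100/100=10.000000
k=0 src: V=10.0000
k=1 load: inc=10.000000, refl=10.000000·0.200000=2.0000; V=0.000000+10.000000+2.000000=12.0000
k=2 src: inc=2.000000, refl=2.000000·-1.000000=-2.0000; V=10.000000+2.000000+-2.000000=10.0000
k=3 load: inc=-2.000000, refl=-2.000000·0.200000=-0.4000; V=12.000000+-2.000000+-0.400000=9.6000
k=4 src: inc=-0.400000, refl=-0.400000·-1.000000=0.4000; V=10.000000+-0.400000+0.400000=10.0000
k=5 load: inc=0.400000, refl=0.400000·0.200000=0.0800; V=9.600000+0.400000+0.080000=10.0800
k=6 src: inc=0.080000, refl=0.080000·-1.000000=-0.0800; V=10.000000+0.080000+-0.080000=10.0000
k=7 load: inc=-0.080000, refl=-0.080000·0.200000=-0.0160; V=10.080000+-0.080000+-0.016000=9.9840
k=8 src: inc=-0.016000, refl=-0.016000·-1.000000=0.0160; V=10.000000+-0.016000+0.016000=10.0000
k=9 load: inc=0.016000, refl=0.016000·0.200000=0.0032; V=9.984000+0.016000+0.003200=10.0032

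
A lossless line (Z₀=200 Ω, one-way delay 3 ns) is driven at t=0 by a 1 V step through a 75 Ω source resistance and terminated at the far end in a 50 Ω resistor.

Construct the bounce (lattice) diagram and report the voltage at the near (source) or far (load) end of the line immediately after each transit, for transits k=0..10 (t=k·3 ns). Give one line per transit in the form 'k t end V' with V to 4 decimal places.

0 0 source 0.7273
1 3 load 0.2909
2 6 source 0.4893
3 9 load 0.3702
4 12 source 0.4243
5 15 load 0.3919
6 18 source 0.4066
7 21 load 0.3978
8 24 source 0.4018
9 27 load 0.3994
10 30 source 0.4005

Γ_L=-0.600000, Γ_S=-0.454545; launch V₁=1·200/275=0.727273
k=0 src: V=0.7273
k=1 load: inc=0.727273, refl=0.727273·-0.600000=-0.4364; V=0.000000+0.727273+-0.436364=0.2909
k=2 src: inc=-0.436364, refl=-0.436364·-0.454545=0.1983; V=0.727273+-0.436364+0.198347=0.4893
k=3 load: inc=0.198347, refl=0.198347·-0.600000=-0.1190; V=0.290909+0.198347+-0.119008=0.3702
k=4 src: inc=-0.119008, refl=-0.119008·-0.454545=0.0541; V=0.489256+-0.119008+0.054095=0.4243
k=5 load: inc=0.054095, refl=0.054095·-0.600000=-0.0325; V=0.370248+0.054095+-0.032457=0.3919
k=6 src: inc=-0.032457, refl=-0.032457·-0.454545=0.0148; V=0.424343+-0.032457+0.014753=0.4066
k=7 load: inc=0.014753, refl=0.014753·-0.600000=-0.0089; V=0.391886+0.014753+-0.008852=0.3978
k=8 src: inc=-0.008852, refl=-0.008852·-0.454545=0.0040; V=0.406639+-0.008852+0.004024=0.4018
k=9 load: inc=0.004024, refl=0.004024·-0.600000=-0.0024; V=0.397787+0.004024+-0.002414=0.3994
k=10 src: inc=-0.002414, refl=-0.002414·-0.454545=0.0011; V=0.401811+-0.002414+0.001097=0.4005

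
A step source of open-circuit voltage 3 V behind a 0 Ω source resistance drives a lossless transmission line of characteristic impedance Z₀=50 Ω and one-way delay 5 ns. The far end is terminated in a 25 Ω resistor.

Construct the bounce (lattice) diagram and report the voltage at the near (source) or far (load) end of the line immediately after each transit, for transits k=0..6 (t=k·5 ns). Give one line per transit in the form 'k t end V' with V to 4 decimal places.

Γ_L=-0.333333, Γ_S=-1.000000; launch V₁=3·50/50=3.000000
k=0 src: V=3.0000
k=1 load: inc=3.000000, refl=3.000000·-0.333333=-1.0000; V=0.000000+3.000000+-1.000000=2.0000
k=2 src: inc=-1.000000, refl=-1.000000·-1.000000=1.0000; V=3.000000+-1.000000+1.000000=3.0000
k=3 load: inc=1.000000, refl=1.000000·-0.333333=-0.3333; V=2.000000+1.000000+-0.333333=2.6667
k=4 src: inc=-0.333333, refl=-0.333333·-1.000000=0.3333; V=3.000000+-0.333333+0.333333=3.0000
k=5 load: inc=0.333333, refl=0.333333·-0.333333=-0.1111; V=2.666667+0.333333+-0.111111=2.8889
k=6 src: inc=-0.111111, refl=-0.111111·-1.000000=0.1111; V=3.000000+-0.111111+0.111111=3.0000

0 0 source 3.0000
1 5 load 2.0000
2 10 source 3.0000
3 15 load 2.6667
4 20 source 3.0000
5 25 load 2.8889
6 30 source 3.0000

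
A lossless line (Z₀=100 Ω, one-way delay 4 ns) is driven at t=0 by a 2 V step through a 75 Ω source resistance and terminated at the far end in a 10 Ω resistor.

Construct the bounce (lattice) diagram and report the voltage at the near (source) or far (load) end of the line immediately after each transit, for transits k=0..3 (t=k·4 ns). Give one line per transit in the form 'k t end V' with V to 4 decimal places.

0 0 source 1.1429
1 4 load 0.2078
2 8 source 0.3414
3 12 load 0.2321

Γ_L=-0.818182, Γ_S=-0.142857; launch V₁=2·100/175=1.142857
k=0 src: V=1.1429
k=1 load: inc=1.142857, refl=1.142857·-0.818182=-0.9351; V=0.000000+1.142857+-0.935065=0.2078
k=2 src: inc=-0.935065, refl=-0.935065·-0.142857=0.1336; V=1.142857+-0.935065+0.133581=0.3414
k=3 load: inc=0.133581, refl=0.133581·-0.818182=-0.1093; V=0.207792+0.133581+-0.109293=0.2321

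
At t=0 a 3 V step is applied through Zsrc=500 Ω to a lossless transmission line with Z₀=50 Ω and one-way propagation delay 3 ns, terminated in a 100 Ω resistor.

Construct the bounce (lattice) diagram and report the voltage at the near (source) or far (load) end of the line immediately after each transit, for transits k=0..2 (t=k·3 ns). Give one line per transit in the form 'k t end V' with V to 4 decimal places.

0 0 source 0.2727
1 3 load 0.3636
2 6 source 0.4380

Γ_L=0.333333, Γ_S=0.818182; launch V₁=3·50/550=0.272727
k=0 src: V=0.2727
k=1 load: inc=0.272727, refl=0.272727·0.333333=0.0909; V=0.000000+0.272727+0.090909=0.3636
k=2 src: inc=0.090909, refl=0.090909·0.818182=0.0744; V=0.272727+0.090909+0.074380=0.4380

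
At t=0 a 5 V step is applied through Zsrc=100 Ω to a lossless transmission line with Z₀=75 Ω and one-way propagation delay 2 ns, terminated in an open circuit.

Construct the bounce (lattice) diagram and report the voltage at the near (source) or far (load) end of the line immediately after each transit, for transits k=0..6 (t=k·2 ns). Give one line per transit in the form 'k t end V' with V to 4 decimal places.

Γ_L=1.000000, Γ_S=0.142857; launch V₁=5·75/175=2.142857
k=0 src: V=2.1429
k=1 load: inc=2.142857, refl=2.142857·1.000000=2.1429; V=0.000000+2.142857+2.142857=4.2857
k=2 src: inc=2.142857, refl=2.142857·0.142857=0.3061; V=2.142857+2.142857+0.306122=4.5918
k=3 load: inc=0.306122, refl=0.306122·1.000000=0.3061; V=4.285714+0.306122+0.306122=4.8980
k=4 src: inc=0.306122, refl=0.306122·0.142857=0.0437; V=4.591837+0.306122+0.043732=4.9417
k=5 load: inc=0.043732, refl=0.043732·1.000000=0.0437; V=4.897959+0.043732+0.043732=4.9854
k=6 src: inc=0.043732, refl=0.043732·0.142857=0.0062; V=4.941691+0.043732+0.006247=4.9917

0 0 source 2.1429
1 2 load 4.2857
2 4 source 4.5918
3 6 load 4.8980
4 8 source 4.9417
5 10 load 4.9854
6 12 source 4.9917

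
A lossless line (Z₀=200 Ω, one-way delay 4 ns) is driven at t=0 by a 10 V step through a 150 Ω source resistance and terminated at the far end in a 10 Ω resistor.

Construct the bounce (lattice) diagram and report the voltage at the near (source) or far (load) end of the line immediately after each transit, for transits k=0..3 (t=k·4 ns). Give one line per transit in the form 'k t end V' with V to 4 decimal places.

0 0 source 5.7143
1 4 load 0.5442
2 8 source 1.2828
3 12 load 0.6146

Γ_L=-0.904762, Γ_S=-0.142857; launch V₁=10·200/350=5.714286
k=0 src: V=5.7143
k=1 load: inc=5.714286, refl=5.714286·-0.904762=-5.1701; V=0.000000+5.714286+-5.170068=0.5442
k=2 src: inc=-5.170068, refl=-5.170068·-0.142857=0.7386; V=5.714286+-5.170068+0.738581=1.2828
k=3 load: inc=0.738581, refl=0.738581·-0.904762=-0.6682; V=0.544218+0.738581+-0.668240=0.6146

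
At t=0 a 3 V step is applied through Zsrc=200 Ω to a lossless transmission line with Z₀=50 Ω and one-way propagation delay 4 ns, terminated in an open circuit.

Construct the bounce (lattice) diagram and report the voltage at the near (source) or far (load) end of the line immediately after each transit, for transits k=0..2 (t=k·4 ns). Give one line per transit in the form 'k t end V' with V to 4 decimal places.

Γ_L=1.000000, Γ_S=0.600000; launch V₁=3·50/250=0.600000
k=0 src: V=0.6000
k=1 load: inc=0.600000, refl=0.600000·1.000000=0.6000; V=0.000000+0.600000+0.600000=1.2000
k=2 src: inc=0.600000, refl=0.600000·0.600000=0.3600; V=0.600000+0.600000+0.360000=1.5600

0 0 source 0.6000
1 4 load 1.2000
2 8 source 1.5600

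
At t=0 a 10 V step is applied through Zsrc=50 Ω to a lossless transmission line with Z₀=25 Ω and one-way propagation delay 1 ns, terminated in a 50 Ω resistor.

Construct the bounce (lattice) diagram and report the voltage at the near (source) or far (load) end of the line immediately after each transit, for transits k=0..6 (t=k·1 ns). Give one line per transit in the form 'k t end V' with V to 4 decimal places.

0 0 source 3.3333
1 1 load 4.4444
2 2 source 4.8148
3 3 load 4.9383
4 4 source 4.9794
5 5 load 4.9931
6 6 source 4.9977

Γ_L=0.333333, Γ_S=0.333333; launch V₁=10·25/75=3.333333
k=0 src: V=3.3333
k=1 load: inc=3.333333, refl=3.333333·0.333333=1.1111; V=0.000000+3.333333+1.111111=4.4444
k=2 src: inc=1.111111, refl=1.111111·0.333333=0.3704; V=3.333333+1.111111+0.370370=4.8148
k=3 load: inc=0.370370, refl=0.370370·0.333333=0.1235; V=4.444444+0.370370+0.123457=4.9383
k=4 src: inc=0.123457, refl=0.123457·0.333333=0.0412; V=4.814815+0.123457+0.041152=4.9794
k=5 load: inc=0.041152, refl=0.041152·0.333333=0.0137; V=4.938272+0.041152+0.013717=4.9931
k=6 src: inc=0.013717, refl=0.013717·0.333333=0.0046; V=4.979424+0.013717+0.004572=4.9977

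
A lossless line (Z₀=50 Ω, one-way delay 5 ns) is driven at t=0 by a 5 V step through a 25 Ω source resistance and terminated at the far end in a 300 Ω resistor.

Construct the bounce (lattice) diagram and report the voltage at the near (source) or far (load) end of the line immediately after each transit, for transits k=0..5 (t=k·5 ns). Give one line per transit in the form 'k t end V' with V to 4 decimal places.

Γ_L=0.714286, Γ_S=-0.333333; launch V₁=5·50/75=3.333333
k=0 src: V=3.3333
k=1 load: inc=3.333333, refl=3.333333·0.714286=2.3810; V=0.000000+3.333333+2.380952=5.7143
k=2 src: inc=2.380952, refl=2.380952·-0.333333=-0.7937; V=3.333333+2.380952+-0.793651=4.9206
k=3 load: inc=-0.793651, refl=-0.793651·0.714286=-0.5669; V=5.714286+-0.793651+-0.566893=4.3537
k=4 src: inc=-0.566893, refl=-0.566893·-0.333333=0.1890; V=4.920635+-0.566893+0.188964=4.5427
k=5 load: inc=0.188964, refl=0.188964·0.714286=0.1350; V=4.353741+0.188964+0.134975=4.6777

0 0 source 3.3333
1 5 load 5.7143
2 10 source 4.9206
3 15 load 4.3537
4 20 source 4.5427
5 25 load 4.6777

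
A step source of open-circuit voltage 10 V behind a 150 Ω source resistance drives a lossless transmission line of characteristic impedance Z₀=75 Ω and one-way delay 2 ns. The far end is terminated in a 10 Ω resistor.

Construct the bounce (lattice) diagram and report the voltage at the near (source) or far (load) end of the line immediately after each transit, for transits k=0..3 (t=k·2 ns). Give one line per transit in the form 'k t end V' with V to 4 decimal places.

0 0 source 3.3333
1 2 load 0.7843
2 4 source -0.0654
3 6 load 0.5844

Γ_L=-0.764706, Γ_S=0.333333; launch V₁=10·75/225=3.333333
k=0 src: V=3.3333
k=1 load: inc=3.333333, refl=3.333333·-0.764706=-2.5490; V=0.000000+3.333333+-2.549020=0.7843
k=2 src: inc=-2.549020, refl=-2.549020·0.333333=-0.8497; V=3.333333+-2.549020+-0.849673=-0.0654
k=3 load: inc=-0.849673, refl=-0.849673·-0.764706=0.6498; V=0.784314+-0.849673+0.649750=0.5844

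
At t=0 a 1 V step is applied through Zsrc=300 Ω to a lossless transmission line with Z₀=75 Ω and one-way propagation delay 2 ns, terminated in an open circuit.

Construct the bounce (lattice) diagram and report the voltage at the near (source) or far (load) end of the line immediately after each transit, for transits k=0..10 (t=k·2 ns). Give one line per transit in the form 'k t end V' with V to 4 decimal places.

Γ_L=1.000000, Γ_S=0.600000; launch V₁=1·75/375=0.200000
k=0 src: V=0.2000
k=1 load: inc=0.200000, refl=0.200000·1.000000=0.2000; V=0.000000+0.200000+0.200000=0.4000
k=2 src: inc=0.200000, refl=0.200000·0.600000=0.1200; V=0.200000+0.200000+0.120000=0.5200
k=3 load: inc=0.120000, refl=0.120000·1.000000=0.1200; V=0.400000+0.120000+0.120000=0.6400
k=4 src: inc=0.120000, refl=0.120000·0.600000=0.0720; V=0.520000+0.120000+0.072000=0.7120
k=5 load: inc=0.072000, refl=0.072000·1.000000=0.0720; V=0.640000+0.072000+0.072000=0.7840
k=6 src: inc=0.072000, refl=0.072000·0.600000=0.0432; V=0.712000+0.072000+0.043200=0.8272
k=7 load: inc=0.043200, refl=0.043200·1.000000=0.0432; V=0.784000+0.043200+0.043200=0.8704
k=8 src: inc=0.043200, refl=0.043200·0.600000=0.0259; V=0.827200+0.043200+0.025920=0.8963
k=9 load: inc=0.025920, refl=0.025920·1.000000=0.0259; V=0.870400+0.025920+0.025920=0.9222
k=10 src: inc=0.025920, refl=0.025920·0.600000=0.0156; V=0.896320+0.025920+0.015552=0.9378

0 0 source 0.2000
1 2 load 0.4000
2 4 source 0.5200
3 6 load 0.6400
4 8 source 0.7120
5 10 load 0.7840
6 12 source 0.8272
7 14 load 0.8704
8 16 source 0.8963
9 18 load 0.9222
10 20 source 0.9378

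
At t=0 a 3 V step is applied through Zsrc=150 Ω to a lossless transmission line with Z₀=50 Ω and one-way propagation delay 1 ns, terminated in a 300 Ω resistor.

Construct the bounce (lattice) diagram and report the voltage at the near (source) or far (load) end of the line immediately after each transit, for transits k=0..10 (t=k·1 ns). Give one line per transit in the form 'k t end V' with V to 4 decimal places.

0 0 source 0.7500
1 1 load 1.2857
2 2 source 1.5536
3 3 load 1.7449
4 4 source 1.8406
5 5 load 1.9089
6 6 source 1.9431
7 7 load 1.9675
8 8 source 1.9797
9 9 load 1.9884
10 10 source 1.9927

Γ_L=0.714286, Γ_S=0.500000; launch V₁=3·50/200=0.750000
k=0 src: V=0.7500
k=1 load: inc=0.750000, refl=0.750000·0.714286=0.5357; V=0.000000+0.750000+0.535714=1.2857
k=2 src: inc=0.535714, refl=0.535714·0.500000=0.2679; V=0.750000+0.535714+0.267857=1.5536
k=3 load: inc=0.267857, refl=0.267857·0.714286=0.1913; V=1.285714+0.267857+0.191327=1.7449
k=4 src: inc=0.191327, refl=0.191327·0.500000=0.0957; V=1.553571+0.191327+0.095663=1.8406
k=5 load: inc=0.095663, refl=0.095663·0.714286=0.0683; V=1.744898+0.095663+0.068331=1.9089
k=6 src: inc=0.068331, refl=0.068331·0.500000=0.0342; V=1.840561+0.068331+0.034165=1.9431
k=7 load: inc=0.034165, refl=0.034165·0.714286=0.0244; V=1.908892+0.034165+0.024404=1.9675
k=8 src: inc=0.024404, refl=0.024404·0.500000=0.0122; V=1.943058+0.024404+0.012202=1.9797
k=9 load: inc=0.012202, refl=0.012202·0.714286=0.0087; V=1.967461+0.012202+0.008716=1.9884
k=10 src: inc=0.008716, refl=0.008716·0.500000=0.0044; V=1.979663+0.008716+0.004358=1.9927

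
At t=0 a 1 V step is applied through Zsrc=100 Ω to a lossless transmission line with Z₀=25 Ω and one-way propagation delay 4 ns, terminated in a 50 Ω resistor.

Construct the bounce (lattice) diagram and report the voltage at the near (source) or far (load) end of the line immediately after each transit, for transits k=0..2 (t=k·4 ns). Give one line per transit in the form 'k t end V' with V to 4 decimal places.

Γ_L=0.333333, Γ_S=0.600000; launch V₁=1·25/125=0.200000
k=0 src: V=0.2000
k=1 load: inc=0.200000, refl=0.200000·0.333333=0.0667; V=0.000000+0.200000+0.066667=0.2667
k=2 src: inc=0.066667, refl=0.066667·0.600000=0.0400; V=0.200000+0.066667+0.040000=0.3067

0 0 source 0.2000
1 4 load 0.2667
2 8 source 0.3067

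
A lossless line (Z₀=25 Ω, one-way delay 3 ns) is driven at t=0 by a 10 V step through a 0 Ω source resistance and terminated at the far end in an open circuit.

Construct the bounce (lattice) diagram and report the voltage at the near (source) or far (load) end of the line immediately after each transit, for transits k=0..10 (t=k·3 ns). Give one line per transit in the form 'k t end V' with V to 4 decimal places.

Γ_L=1.000000, Γ_S=-1.000000; launch V₁=10·25/25=10.000000
k=0 src: V=10.0000
k=1 load: inc=10.000000, refl=10.000000·1.000000=10.0000; V=0.000000+10.000000+10.000000=20.0000
k=2 src: inc=10.000000, refl=10.000000·-1.000000=-10.0000; V=10.000000+10.000000+-10.000000=10.0000
k=3 load: inc=-10.000000, refl=-10.000000·1.000000=-10.0000; V=20.000000+-10.000000+-10.000000=0.0000
k=4 src: inc=-10.000000, refl=-10.000000·-1.000000=10.0000; V=10.000000+-10.000000+10.000000=10.0000
k=5 load: inc=10.000000, refl=10.000000·1.000000=10.0000; V=0.000000+10.000000+10.000000=20.0000
k=6 src: inc=10.000000, refl=10.000000·-1.000000=-10.0000; V=10.000000+10.000000+-10.000000=10.0000
k=7 load: inc=-10.000000, refl=-10.000000·1.000000=-10.0000; V=20.000000+-10.000000+-10.000000=0.0000
k=8 src: inc=-10.000000, refl=-10.000000·-1.000000=10.0000; V=10.000000+-10.000000+10.000000=10.0000
k=9 load: inc=10.000000, refl=10.000000·1.000000=10.0000; V=0.000000+10.000000+10.000000=20.0000
k=10 src: inc=10.000000, refl=10.000000·-1.000000=-10.0000; V=10.000000+10.000000+-10.000000=10.0000

0 0 source 10.0000
1 3 load 20.0000
2 6 source 10.0000
3 9 load 0.0000
4 12 source 10.0000
5 15 load 20.0000
6 18 source 10.0000
7 21 load 0.0000
8 24 source 10.0000
9 27 load 20.0000
10 30 source 10.0000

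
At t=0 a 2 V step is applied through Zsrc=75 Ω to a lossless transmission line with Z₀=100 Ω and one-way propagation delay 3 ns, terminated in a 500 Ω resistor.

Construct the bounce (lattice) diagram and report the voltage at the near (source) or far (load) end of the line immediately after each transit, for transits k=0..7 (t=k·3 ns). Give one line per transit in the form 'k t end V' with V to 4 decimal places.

0 0 source 1.1429
1 3 load 1.9048
2 6 source 1.7959
3 9 load 1.7234
4 12 source 1.7337
5 15 load 1.7406
6 18 source 1.7396
7 21 load 1.7390

Γ_L=0.666667, Γ_S=-0.142857; launch V₁=2·100/175=1.142857
k=0 src: V=1.1429
k=1 load: inc=1.142857, refl=1.142857·0.666667=0.7619; V=0.000000+1.142857+0.761905=1.9048
k=2 src: inc=0.761905, refl=0.761905·-0.142857=-0.1088; V=1.142857+0.761905+-0.108844=1.7959
k=3 load: inc=-0.108844, refl=-0.108844·0.666667=-0.0726; V=1.904762+-0.108844+-0.072562=1.7234
k=4 src: inc=-0.072562, refl=-0.072562·-0.142857=0.0104; V=1.795918+-0.072562+0.010366=1.7337
k=5 load: inc=0.010366, refl=0.010366·0.666667=0.0069; V=1.723356+0.010366+0.006911=1.7406
k=6 src: inc=0.006911, refl=0.006911·-0.142857=-0.0010; V=1.733722+0.006911+-0.000987=1.7396
k=7 load: inc=-0.000987, refl=-0.000987·0.666667=-0.0007; V=1.740633+-0.000987+-0.000658=1.7390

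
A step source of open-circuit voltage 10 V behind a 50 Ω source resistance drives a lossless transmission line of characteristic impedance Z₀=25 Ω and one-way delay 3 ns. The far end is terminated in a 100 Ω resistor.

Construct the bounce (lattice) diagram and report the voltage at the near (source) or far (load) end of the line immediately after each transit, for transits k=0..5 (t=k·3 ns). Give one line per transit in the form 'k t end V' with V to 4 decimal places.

0 0 source 3.3333
1 3 load 5.3333
2 6 source 6.0000
3 9 load 6.4000
4 12 source 6.5333
5 15 load 6.6133

Γ_L=0.600000, Γ_S=0.333333; launch V₁=10·25/75=3.333333
k=0 src: V=3.3333
k=1 load: inc=3.333333, refl=3.333333·0.600000=2.0000; V=0.000000+3.333333+2.000000=5.3333
k=2 src: inc=2.000000, refl=2.000000·0.333333=0.6667; V=3.333333+2.000000+0.666667=6.0000
k=3 load: inc=0.666667, refl=0.666667·0.600000=0.4000; V=5.333333+0.666667+0.400000=6.4000
k=4 src: inc=0.400000, refl=0.400000·0.333333=0.1333; V=6.000000+0.400000+0.133333=6.5333
k=5 load: inc=0.133333, refl=0.133333·0.600000=0.0800; V=6.400000+0.133333+0.080000=6.6133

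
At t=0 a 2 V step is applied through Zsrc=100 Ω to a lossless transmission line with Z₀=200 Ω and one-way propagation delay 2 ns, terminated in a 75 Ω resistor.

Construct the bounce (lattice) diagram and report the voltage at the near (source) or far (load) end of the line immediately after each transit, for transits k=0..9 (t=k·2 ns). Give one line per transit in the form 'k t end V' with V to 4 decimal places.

0 0 source 1.3333
1 2 load 0.7273
2 4 source 0.9293
3 6 load 0.8375
4 8 source 0.8681
5 10 load 0.8542
6 12 source 0.8588
7 14 load 0.8567
8 16 source 0.8574
9 18 load 0.8571

Γ_L=-0.454545, Γ_S=-0.333333; launch V₁=2·200/300=1.333333
k=0 src: V=1.3333
k=1 load: inc=1.333333, refl=1.333333·-0.454545=-0.6061; V=0.000000+1.333333+-0.606061=0.7273
k=2 src: inc=-0.606061, refl=-0.606061·-0.333333=0.2020; V=1.333333+-0.606061+0.202020=0.9293
k=3 load: inc=0.202020, refl=0.202020·-0.454545=-0.0918; V=0.727273+0.202020+-0.091827=0.8375
k=4 src: inc=-0.091827, refl=-0.091827·-0.333333=0.0306; V=0.929293+-0.091827+0.030609=0.8681
k=5 load: inc=0.030609, refl=0.030609·-0.454545=-0.0139; V=0.837466+0.030609+-0.013913=0.8542
k=6 src: inc=-0.013913, refl=-0.013913·-0.333333=0.0046; V=0.868075+-0.013913+0.004638=0.8588
k=7 load: inc=0.004638, refl=0.004638·-0.454545=-0.0021; V=0.854161+0.004638+-0.002108=0.8567
k=8 src: inc=-0.002108, refl=-0.002108·-0.333333=0.0007; V=0.858799+-0.002108+0.000703=0.8574
k=9 load: inc=0.000703, refl=0.000703·-0.454545=-0.0003; V=0.856691+0.000703+-0.000319=0.8571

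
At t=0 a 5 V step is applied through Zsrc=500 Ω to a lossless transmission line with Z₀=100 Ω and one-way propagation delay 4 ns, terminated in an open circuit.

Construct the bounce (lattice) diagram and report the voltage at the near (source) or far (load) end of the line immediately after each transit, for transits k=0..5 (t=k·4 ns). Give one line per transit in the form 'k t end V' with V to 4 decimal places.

Γ_L=1.000000, Γ_S=0.666667; launch V₁=5·100/600=0.833333
k=0 src: V=0.8333
k=1 load: inc=0.833333, refl=0.833333·1.000000=0.8333; V=0.000000+0.833333+0.833333=1.6667
k=2 src: inc=0.833333, refl=0.833333·0.666667=0.5556; V=0.833333+0.833333+0.555556=2.2222
k=3 load: inc=0.555556, refl=0.555556·1.000000=0.5556; V=1.666667+0.555556+0.555556=2.7778
k=4 src: inc=0.555556, refl=0.555556·0.666667=0.3704; V=2.222222+0.555556+0.370370=3.1481
k=5 load: inc=0.370370, refl=0.370370·1.000000=0.3704; V=2.777778+0.370370+0.370370=3.5185

0 0 source 0.8333
1 4 load 1.6667
2 8 source 2.2222
3 12 load 2.7778
4 16 source 3.1481
5 20 load 3.5185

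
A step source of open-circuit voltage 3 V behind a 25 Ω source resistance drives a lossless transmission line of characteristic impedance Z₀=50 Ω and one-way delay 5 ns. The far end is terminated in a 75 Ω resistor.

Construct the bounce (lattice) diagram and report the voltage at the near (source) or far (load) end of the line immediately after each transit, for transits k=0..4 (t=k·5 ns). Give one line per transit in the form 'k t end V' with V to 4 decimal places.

0 0 source 2.0000
1 5 load 2.4000
2 10 source 2.2667
3 15 load 2.2400
4 20 source 2.2489

Γ_L=0.200000, Γ_S=-0.333333; launch V₁=3·50/75=2.000000
k=0 src: V=2.0000
k=1 load: inc=2.000000, refl=2.000000·0.200000=0.4000; V=0.000000+2.000000+0.400000=2.4000
k=2 src: inc=0.400000, refl=0.400000·-0.333333=-0.1333; V=2.000000+0.400000+-0.133333=2.2667
k=3 load: inc=-0.133333, refl=-0.133333·0.200000=-0.0267; V=2.400000+-0.133333+-0.026667=2.2400
k=4 src: inc=-0.026667, refl=-0.026667·-0.333333=0.0089; V=2.266667+-0.026667+0.008889=2.2489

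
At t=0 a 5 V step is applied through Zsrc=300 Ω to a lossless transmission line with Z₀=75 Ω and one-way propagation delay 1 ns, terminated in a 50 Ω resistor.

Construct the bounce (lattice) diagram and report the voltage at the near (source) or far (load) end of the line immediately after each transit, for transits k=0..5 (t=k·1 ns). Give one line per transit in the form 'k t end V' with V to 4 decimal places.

0 0 source 1.0000
1 1 load 0.8000
2 2 source 0.6800
3 3 load 0.7040
4 4 source 0.7184
5 5 load 0.7155

Γ_L=-0.200000, Γ_S=0.600000; launch V₁=5·75/375=1.000000
k=0 src: V=1.0000
k=1 load: inc=1.000000, refl=1.000000·-0.200000=-0.2000; V=0.000000+1.000000+-0.200000=0.8000
k=2 src: inc=-0.200000, refl=-0.200000·0.600000=-0.1200; V=1.000000+-0.200000+-0.120000=0.6800
k=3 load: inc=-0.120000, refl=-0.120000·-0.200000=0.0240; V=0.800000+-0.120000+0.024000=0.7040
k=4 src: inc=0.024000, refl=0.024000·0.600000=0.0144; V=0.680000+0.024000+0.014400=0.7184
k=5 load: inc=0.014400, refl=0.014400·-0.200000=-0.0029; V=0.704000+0.014400+-0.002880=0.7155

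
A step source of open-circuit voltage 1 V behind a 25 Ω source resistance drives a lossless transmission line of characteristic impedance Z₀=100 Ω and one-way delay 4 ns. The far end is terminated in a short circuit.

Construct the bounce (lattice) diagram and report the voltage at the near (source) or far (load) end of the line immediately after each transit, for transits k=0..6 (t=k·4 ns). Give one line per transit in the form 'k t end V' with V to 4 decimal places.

Γ_L=-1.000000, Γ_S=-0.600000; launch V₁=1·100/125=0.800000
k=0 src: V=0.8000
k=1 load: inc=0.800000, refl=0.800000·-1.000000=-0.8000; V=0.000000+0.800000+-0.800000=0.0000
k=2 src: inc=-0.800000, refl=-0.800000·-0.600000=0.4800; V=0.800000+-0.800000+0.480000=0.4800
k=3 load: inc=0.480000, refl=0.480000·-1.000000=-0.4800; V=0.000000+0.480000+-0.480000=0.0000
k=4 src: inc=-0.480000, refl=-0.480000·-0.600000=0.2880; V=0.480000+-0.480000+0.288000=0.2880
k=5 load: inc=0.288000, refl=0.288000·-1.000000=-0.2880; V=0.000000+0.288000+-0.288000=0.0000
k=6 src: inc=-0.288000, refl=-0.288000·-0.600000=0.1728; V=0.288000+-0.288000+0.172800=0.1728

0 0 source 0.8000
1 4 load 0.0000
2 8 source 0.4800
3 12 load 0.0000
4 16 source 0.2880
5 20 load 0.0000
6 24 source 0.1728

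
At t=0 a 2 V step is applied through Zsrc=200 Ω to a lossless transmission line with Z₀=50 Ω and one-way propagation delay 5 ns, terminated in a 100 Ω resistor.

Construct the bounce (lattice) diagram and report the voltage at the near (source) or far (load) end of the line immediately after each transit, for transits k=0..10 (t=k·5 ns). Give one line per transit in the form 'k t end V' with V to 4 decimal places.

0 0 source 0.4000
1 5 load 0.5333
2 10 source 0.6133
3 15 load 0.6400
4 20 source 0.6560
5 25 load 0.6613
6 30 source 0.6645
7 35 load 0.6656
8 40 source 0.6662
9 45 load 0.6665
10 50 source 0.6666

Γ_L=0.333333, Γ_S=0.600000; launch V₁=2·50/250=0.400000
k=0 src: V=0.4000
k=1 load: inc=0.400000, refl=0.400000·0.333333=0.1333; V=0.000000+0.400000+0.133333=0.5333
k=2 src: inc=0.133333, refl=0.133333·0.600000=0.0800; V=0.400000+0.133333+0.080000=0.6133
k=3 load: inc=0.080000, refl=0.080000·0.333333=0.0267; V=0.533333+0.080000+0.026667=0.6400
k=4 src: inc=0.026667, refl=0.026667·0.600000=0.0160; V=0.613333+0.026667+0.016000=0.6560
k=5 load: inc=0.016000, refl=0.016000·0.333333=0.0053; V=0.640000+0.016000+0.005333=0.6613
k=6 src: inc=0.005333, refl=0.005333·0.600000=0.0032; V=0.656000+0.005333+0.003200=0.6645
k=7 load: inc=0.003200, refl=0.003200·0.333333=0.0011; V=0.661333+0.003200+0.001067=0.6656
k=8 src: inc=0.001067, refl=0.001067·0.600000=0.0006; V=0.664533+0.001067+0.000640=0.6662
k=9 load: inc=0.000640, refl=0.000640·0.333333=0.0002; V=0.665600+0.000640+0.000213=0.6665
k=10 src: inc=0.000213, refl=0.000213·0.600000=0.0001; V=0.666240+0.000213+0.000128=0.6666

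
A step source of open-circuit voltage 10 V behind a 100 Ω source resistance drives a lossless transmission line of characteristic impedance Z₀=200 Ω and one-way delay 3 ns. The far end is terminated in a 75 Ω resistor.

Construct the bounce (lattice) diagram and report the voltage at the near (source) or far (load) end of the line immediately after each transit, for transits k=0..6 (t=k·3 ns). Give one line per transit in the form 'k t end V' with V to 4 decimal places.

Γ_L=-0.454545, Γ_S=-0.333333; launch V₁=10·200/300=6.666667
k=0 src: V=6.6667
k=1 load: inc=6.666667, refl=6.666667·-0.454545=-3.0303; V=0.000000+6.666667+-3.030303=3.6364
k=2 src: inc=-3.030303, refl=-3.030303·-0.333333=1.0101; V=6.666667+-3.030303+1.010101=4.6465
k=3 load: inc=1.010101, refl=1.010101·-0.454545=-0.4591; V=3.636364+1.010101+-0.459137=4.1873
k=4 src: inc=-0.459137, refl=-0.459137·-0.333333=0.1530; V=4.646465+-0.459137+0.153046=4.3404
k=5 load: inc=0.153046, refl=0.153046·-0.454545=-0.0696; V=4.187328+0.153046+-0.069566=4.2708
k=6 src: inc=-0.069566, refl=-0.069566·-0.333333=0.0232; V=4.340373+-0.069566+0.023189=4.2940

0 0 source 6.6667
1 3 load 3.6364
2 6 source 4.6465
3 9 load 4.1873
4 12 source 4.3404
5 15 load 4.2708
6 18 source 4.2940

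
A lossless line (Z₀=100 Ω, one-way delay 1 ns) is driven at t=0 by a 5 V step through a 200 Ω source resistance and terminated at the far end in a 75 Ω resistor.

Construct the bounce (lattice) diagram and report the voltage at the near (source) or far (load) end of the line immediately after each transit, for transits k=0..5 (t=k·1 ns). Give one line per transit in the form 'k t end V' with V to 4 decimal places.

0 0 source 1.6667
1 1 load 1.4286
2 2 source 1.3492
3 3 load 1.3605
4 4 source 1.3643
5 5 load 1.3638

Γ_L=-0.142857, Γ_S=0.333333; launch V₁=5·100/300=1.666667
k=0 src: V=1.6667
k=1 load: inc=1.666667, refl=1.666667·-0.142857=-0.2381; V=0.000000+1.666667+-0.238095=1.4286
k=2 src: inc=-0.238095, refl=-0.238095·0.333333=-0.0794; V=1.666667+-0.238095+-0.079365=1.3492
k=3 load: inc=-0.079365, refl=-0.079365·-0.142857=0.0113; V=1.428571+-0.079365+0.011338=1.3605
k=4 src: inc=0.011338, refl=0.011338·0.333333=0.0038; V=1.349206+0.011338+0.003779=1.3643
k=5 load: inc=0.003779, refl=0.003779·-0.142857=-0.0005; V=1.360544+0.003779+-0.000540=1.3638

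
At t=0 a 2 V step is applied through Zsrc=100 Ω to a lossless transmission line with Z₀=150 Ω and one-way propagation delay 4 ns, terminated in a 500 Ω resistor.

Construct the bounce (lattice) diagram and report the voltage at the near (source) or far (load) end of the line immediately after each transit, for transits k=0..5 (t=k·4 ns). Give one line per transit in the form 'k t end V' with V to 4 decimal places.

Γ_L=0.538462, Γ_S=-0.200000; launch V₁=2·150/250=1.200000
k=0 src: V=1.2000
k=1 load: inc=1.200000, refl=1.200000·0.538462=0.6462; V=0.000000+1.200000+0.646154=1.8462
k=2 src: inc=0.646154, refl=0.646154·-0.200000=-0.1292; V=1.200000+0.646154+-0.129231=1.7169
k=3 load: inc=-0.129231, refl=-0.129231·0.538462=-0.0696; V=1.846154+-0.129231+-0.069586=1.6473
k=4 src: inc=-0.069586, refl=-0.069586·-0.200000=0.0139; V=1.716923+-0.069586+0.013917=1.6613
k=5 load: inc=0.013917, refl=0.013917·0.538462=0.0075; V=1.647337+0.013917+0.007494=1.6687

0 0 source 1.2000
1 4 load 1.8462
2 8 source 1.7169
3 12 load 1.6473
4 16 source 1.6613
5 20 load 1.6687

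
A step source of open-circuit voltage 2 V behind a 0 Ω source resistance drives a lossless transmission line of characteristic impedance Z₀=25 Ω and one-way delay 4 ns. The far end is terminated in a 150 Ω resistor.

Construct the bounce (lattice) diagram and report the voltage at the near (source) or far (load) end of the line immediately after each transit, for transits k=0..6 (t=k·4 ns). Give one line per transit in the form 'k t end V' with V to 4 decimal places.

Γ_L=0.714286, Γ_S=-1.000000; launch V₁=2·25/25=2.000000
k=0 src: V=2.0000
k=1 load: inc=2.000000, refl=2.000000·0.714286=1.4286; V=0.000000+2.000000+1.428571=3.4286
k=2 src: inc=1.428571, refl=1.428571·-1.000000=-1.4286; V=2.000000+1.428571+-1.428571=2.0000
k=3 load: inc=-1.428571, refl=-1.428571·0.714286=-1.0204; V=3.428571+-1.428571+-1.020408=0.9796
k=4 src: inc=-1.020408, refl=-1.020408·-1.000000=1.0204; V=2.000000+-1.020408+1.020408=2.0000
k=5 load: inc=1.020408, refl=1.020408·0.714286=0.7289; V=0.979592+1.020408+0.728863=2.7289
k=6 src: inc=0.728863, refl=0.728863·-1.000000=-0.7289; V=2.000000+0.728863+-0.728863=2.0000

0 0 source 2.0000
1 4 load 3.4286
2 8 source 2.0000
3 12 load 0.9796
4 16 source 2.0000
5 20 load 2.7289
6 24 source 2.0000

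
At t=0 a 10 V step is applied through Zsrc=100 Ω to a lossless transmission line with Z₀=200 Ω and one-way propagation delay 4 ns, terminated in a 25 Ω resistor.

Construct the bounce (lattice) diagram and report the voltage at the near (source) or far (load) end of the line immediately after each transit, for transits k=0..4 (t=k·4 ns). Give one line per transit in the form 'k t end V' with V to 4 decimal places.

0 0 source 6.6667
1 4 load 1.4815
2 8 source 3.2099
3 12 load 1.8656
4 16 source 2.3137

Γ_L=-0.777778, Γ_S=-0.333333; launch V₁=10·200/300=6.666667
k=0 src: V=6.6667
k=1 load: inc=6.666667, refl=6.666667·-0.777778=-5.1852; V=0.000000+6.666667+-5.185185=1.4815
k=2 src: inc=-5.185185, refl=-5.185185·-0.333333=1.7284; V=6.666667+-5.185185+1.728395=3.2099
k=3 load: inc=1.728395, refl=1.728395·-0.777778=-1.3443; V=1.481481+1.728395+-1.344307=1.8656
k=4 src: inc=-1.344307, refl=-1.344307·-0.333333=0.4481; V=3.209877+-1.344307+0.448102=2.3137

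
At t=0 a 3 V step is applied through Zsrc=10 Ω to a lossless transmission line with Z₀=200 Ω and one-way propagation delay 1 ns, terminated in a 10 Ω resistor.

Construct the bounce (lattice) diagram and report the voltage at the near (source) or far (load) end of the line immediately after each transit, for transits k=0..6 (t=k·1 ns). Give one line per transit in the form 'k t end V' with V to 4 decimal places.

Γ_L=-0.904762, Γ_S=-0.904762; launch V₁=3·200/210=2.857143
k=0 src: V=2.8571
k=1 load: inc=2.857143, refl=2.857143·-0.904762=-2.5850; V=0.000000+2.857143+-2.585034=0.2721
k=2 src: inc=-2.585034, refl=-2.585034·-0.904762=2.3388; V=2.857143+-2.585034+2.338840=2.6109
k=3 load: inc=2.338840, refl=2.338840·-0.904762=-2.1161; V=0.272109+2.338840+-2.116094=0.4949
k=4 src: inc=-2.116094, refl=-2.116094·-0.904762=1.9146; V=2.610949+-2.116094+1.914561=2.4094
k=5 load: inc=1.914561, refl=1.914561·-0.904762=-1.7322; V=0.494856+1.914561+-1.732222=0.6772
k=6 src: inc=-1.732222, refl=-1.732222·-0.904762=1.5672; V=2.409416+-1.732222+1.567248=2.2444

0 0 source 2.8571
1 1 load 0.2721
2 2 source 2.6109
3 3 load 0.4949
4 4 source 2.4094
5 5 load 0.6772
6 6 source 2.2444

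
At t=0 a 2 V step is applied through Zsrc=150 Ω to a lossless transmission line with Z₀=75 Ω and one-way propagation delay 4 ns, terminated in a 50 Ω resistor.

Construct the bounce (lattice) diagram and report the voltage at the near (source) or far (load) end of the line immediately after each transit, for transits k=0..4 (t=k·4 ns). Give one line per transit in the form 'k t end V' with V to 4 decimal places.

Γ_L=-0.200000, Γ_S=0.333333; launch V₁=2·75/225=0.666667
k=0 src: V=0.6667
k=1 load: inc=0.666667, refl=0.666667·-0.200000=-0.1333; V=0.000000+0.666667+-0.133333=0.5333
k=2 src: inc=-0.133333, refl=-0.133333·0.333333=-0.0444; V=0.666667+-0.133333+-0.044444=0.4889
k=3 load: inc=-0.044444, refl=-0.044444·-0.200000=0.0089; V=0.533333+-0.044444+0.008889=0.4978
k=4 src: inc=0.008889, refl=0.008889·0.333333=0.0030; V=0.488889+0.008889+0.002963=0.5007

0 0 source 0.6667
1 4 load 0.5333
2 8 source 0.4889
3 12 load 0.4978
4 16 source 0.5007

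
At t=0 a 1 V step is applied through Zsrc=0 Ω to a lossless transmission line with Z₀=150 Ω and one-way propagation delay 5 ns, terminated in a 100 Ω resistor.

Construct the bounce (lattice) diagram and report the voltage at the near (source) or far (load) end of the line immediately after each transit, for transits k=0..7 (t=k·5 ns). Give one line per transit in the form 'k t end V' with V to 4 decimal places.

Γ_L=-0.200000, Γ_S=-1.000000; launch V₁=1·150/150=1.000000
k=0 src: V=1.0000
k=1 load: inc=1.000000, refl=1.000000·-0.200000=-0.2000; V=0.000000+1.000000+-0.200000=0.8000
k=2 src: inc=-0.200000, refl=-0.200000·-1.000000=0.2000; V=1.000000+-0.200000+0.200000=1.0000
k=3 load: inc=0.200000, refl=0.200000·-0.200000=-0.0400; V=0.800000+0.200000+-0.040000=0.9600
k=4 src: inc=-0.040000, refl=-0.040000·-1.000000=0.0400; V=1.000000+-0.040000+0.040000=1.0000
k=5 load: inc=0.040000, refl=0.040000·-0.200000=-0.0080; V=0.960000+0.040000+-0.008000=0.9920
k=6 src: inc=-0.008000, refl=-0.008000·-1.000000=0.0080; V=1.000000+-0.008000+0.008000=1.0000
k=7 load: inc=0.008000, refl=0.008000·-0.200000=-0.0016; V=0.992000+0.008000+-0.001600=0.9984

0 0 source 1.0000
1 5 load 0.8000
2 10 source 1.0000
3 15 load 0.9600
4 20 source 1.0000
5 25 load 0.9920
6 30 source 1.0000
7 35 load 0.9984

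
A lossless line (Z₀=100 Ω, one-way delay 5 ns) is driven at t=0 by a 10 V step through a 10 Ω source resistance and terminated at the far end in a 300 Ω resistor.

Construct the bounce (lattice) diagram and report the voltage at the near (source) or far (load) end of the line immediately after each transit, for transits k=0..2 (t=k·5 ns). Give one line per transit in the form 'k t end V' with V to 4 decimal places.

0 0 source 9.0909
1 5 load 13.6364
2 10 source 9.9174

Γ_L=0.500000, Γ_S=-0.818182; launch V₁=10·100/110=9.090909
k=0 src: V=9.0909
k=1 load: inc=9.090909, refl=9.090909·0.500000=4.5455; V=0.000000+9.090909+4.545455=13.6364
k=2 src: inc=4.545455, refl=4.545455·-0.818182=-3.7190; V=9.090909+4.545455+-3.719008=9.9174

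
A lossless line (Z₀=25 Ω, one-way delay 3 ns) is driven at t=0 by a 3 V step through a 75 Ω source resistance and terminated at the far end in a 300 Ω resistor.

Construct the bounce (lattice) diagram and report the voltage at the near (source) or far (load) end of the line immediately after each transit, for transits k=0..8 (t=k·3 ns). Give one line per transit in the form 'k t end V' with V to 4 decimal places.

Γ_L=0.846154, Γ_S=0.500000; launch V₁=3·25/100=0.750000
k=0 src: V=0.7500
k=1 load: inc=0.750000, refl=0.750000·0.846154=0.6346; V=0.000000+0.750000+0.634615=1.3846
k=2 src: inc=0.634615, refl=0.634615·0.500000=0.3173; V=0.750000+0.634615+0.317308=1.7019
k=3 load: inc=0.317308, refl=0.317308·0.846154=0.2685; V=1.384615+0.317308+0.268491=1.9704
k=4 src: inc=0.268491, refl=0.268491·0.500000=0.1342; V=1.701923+0.268491+0.134246=2.1047
k=5 load: inc=0.134246, refl=0.134246·0.846154=0.1136; V=1.970414+0.134246+0.113592=2.2183
k=6 src: inc=0.113592, refl=0.113592·0.500000=0.0568; V=2.104660+0.113592+0.056796=2.2750
k=7 load: inc=0.056796, refl=0.056796·0.846154=0.0481; V=2.218252+0.056796+0.048058=2.3231
k=8 src: inc=0.048058, refl=0.048058·0.500000=0.0240; V=2.275048+0.048058+0.024029=2.3471

0 0 source 0.7500
1 3 load 1.3846
2 6 source 1.7019
3 9 load 1.9704
4 12 source 2.1047
5 15 load 2.2183
6 18 source 2.2750
7 21 load 2.3231
8 24 source 2.3471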